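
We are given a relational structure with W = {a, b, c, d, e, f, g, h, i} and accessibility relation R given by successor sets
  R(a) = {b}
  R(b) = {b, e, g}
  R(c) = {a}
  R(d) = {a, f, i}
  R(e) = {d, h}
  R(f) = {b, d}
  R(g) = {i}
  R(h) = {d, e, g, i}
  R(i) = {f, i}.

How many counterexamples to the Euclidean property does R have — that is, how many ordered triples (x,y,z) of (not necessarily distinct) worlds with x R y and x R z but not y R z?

Enumerating: (b,e,b), (b,e,e), (b,e,g), (b,g,b), (b,g,e), (b,g,g), (c,a,a), (d,a,a), (d,a,f), (d,a,i), (d,f,a), (d,f,f), … and 22 more.
Total: 34.

34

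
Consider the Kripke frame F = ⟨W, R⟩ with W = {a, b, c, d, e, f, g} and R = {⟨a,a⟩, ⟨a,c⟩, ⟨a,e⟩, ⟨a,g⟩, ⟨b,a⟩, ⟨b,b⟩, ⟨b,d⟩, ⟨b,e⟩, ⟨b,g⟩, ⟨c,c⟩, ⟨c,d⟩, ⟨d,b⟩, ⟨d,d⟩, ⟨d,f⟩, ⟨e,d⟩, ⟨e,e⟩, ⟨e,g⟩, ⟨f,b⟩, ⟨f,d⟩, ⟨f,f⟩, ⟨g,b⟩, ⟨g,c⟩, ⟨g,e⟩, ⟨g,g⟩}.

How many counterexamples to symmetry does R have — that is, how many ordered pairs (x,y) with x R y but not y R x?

9

Enumerating: (a,c), (a,e), (a,g), (b,a), (b,e), (c,d), (e,d), (f,b), (g,c).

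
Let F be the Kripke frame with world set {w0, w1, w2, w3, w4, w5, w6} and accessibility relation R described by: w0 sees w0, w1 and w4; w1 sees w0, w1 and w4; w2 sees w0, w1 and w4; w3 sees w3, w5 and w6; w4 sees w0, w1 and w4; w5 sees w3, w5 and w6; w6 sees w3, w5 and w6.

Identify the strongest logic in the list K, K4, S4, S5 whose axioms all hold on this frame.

Transitive (axiom 4): yes — every two-step R-path is closed by a direct edge.
Reflexive (axiom T): no — w2 is not related to itself.
Euclidean (axiom 5): yes — any two successors of a common world are R-related.
So F validates K, K4; S4 would additionally require R to be reflexive. The strongest is K4.

K4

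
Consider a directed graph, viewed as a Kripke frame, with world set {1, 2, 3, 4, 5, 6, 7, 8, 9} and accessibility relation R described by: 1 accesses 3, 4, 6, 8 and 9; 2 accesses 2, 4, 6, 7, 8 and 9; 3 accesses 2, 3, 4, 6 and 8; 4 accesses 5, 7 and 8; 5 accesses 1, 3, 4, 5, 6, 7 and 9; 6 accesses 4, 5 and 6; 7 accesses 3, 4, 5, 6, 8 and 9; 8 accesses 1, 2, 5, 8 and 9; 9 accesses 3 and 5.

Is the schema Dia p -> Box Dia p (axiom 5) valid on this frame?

No

The schema 5 characterises exactly the Euclidean frames.
Euclidean: no — 1 R 3 and 1 R 9, but not 3 R 9.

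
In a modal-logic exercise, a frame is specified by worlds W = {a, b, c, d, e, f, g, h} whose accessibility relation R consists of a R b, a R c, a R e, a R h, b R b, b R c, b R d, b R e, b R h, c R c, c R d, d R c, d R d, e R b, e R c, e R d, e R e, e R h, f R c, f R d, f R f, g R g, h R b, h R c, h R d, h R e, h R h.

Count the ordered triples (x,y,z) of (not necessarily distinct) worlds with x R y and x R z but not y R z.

Enumerating: (a,c,b), (a,c,e), (a,c,h), (b,c,b), (b,c,e), (b,c,h), (b,d,b), (b,d,e), (b,d,h), (e,c,b), (e,c,e), (e,c,h), … and 11 more.
Total: 23.

23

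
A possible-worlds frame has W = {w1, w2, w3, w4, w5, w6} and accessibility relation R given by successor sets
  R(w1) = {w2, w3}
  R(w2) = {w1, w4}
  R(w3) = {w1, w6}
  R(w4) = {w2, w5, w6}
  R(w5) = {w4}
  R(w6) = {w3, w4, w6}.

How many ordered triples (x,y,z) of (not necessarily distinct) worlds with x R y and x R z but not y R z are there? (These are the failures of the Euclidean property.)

24

Enumerating: (w1,w2,w2), (w1,w2,w3), (w1,w3,w2), (w1,w3,w3), (w2,w1,w1), (w2,w1,w4), (w2,w4,w1), (w2,w4,w4), (w3,w1,w1), (w3,w1,w6), (w3,w6,w1), (w4,w2,w2), … and 12 more.
Total: 24.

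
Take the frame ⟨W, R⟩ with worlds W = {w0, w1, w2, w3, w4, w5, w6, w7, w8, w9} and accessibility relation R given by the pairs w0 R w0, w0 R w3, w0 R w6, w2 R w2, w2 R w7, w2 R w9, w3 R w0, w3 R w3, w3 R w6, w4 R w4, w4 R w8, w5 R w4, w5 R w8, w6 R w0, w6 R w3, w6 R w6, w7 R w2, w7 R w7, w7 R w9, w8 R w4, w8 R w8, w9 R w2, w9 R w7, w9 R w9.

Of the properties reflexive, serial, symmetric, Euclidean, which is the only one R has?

Euclidean

Reflexive: no — w1 is not related to itself.
Serial: no — w1 has no R-successor.
Symmetric: no — w5 R w4 but not w4 R w5.
Euclidean: yes — any two successors of a common world are R-related.
Only Euclidean holds.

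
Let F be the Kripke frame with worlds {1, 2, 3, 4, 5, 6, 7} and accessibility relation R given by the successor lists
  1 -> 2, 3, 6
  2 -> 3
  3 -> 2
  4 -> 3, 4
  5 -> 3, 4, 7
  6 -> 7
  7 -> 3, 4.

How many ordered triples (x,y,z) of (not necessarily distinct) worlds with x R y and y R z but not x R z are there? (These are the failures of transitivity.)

8

Enumerating: (1,6,7), (2,3,2), (3,2,3), (4,3,2), (5,3,2), (6,7,3), (6,7,4), (7,3,2).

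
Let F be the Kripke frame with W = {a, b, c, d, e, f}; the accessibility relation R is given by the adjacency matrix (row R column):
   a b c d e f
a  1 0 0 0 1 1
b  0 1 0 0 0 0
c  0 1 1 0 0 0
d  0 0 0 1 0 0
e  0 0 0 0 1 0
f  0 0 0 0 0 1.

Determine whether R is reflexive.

Yes

Reflexive: yes — every world is R-related to itself.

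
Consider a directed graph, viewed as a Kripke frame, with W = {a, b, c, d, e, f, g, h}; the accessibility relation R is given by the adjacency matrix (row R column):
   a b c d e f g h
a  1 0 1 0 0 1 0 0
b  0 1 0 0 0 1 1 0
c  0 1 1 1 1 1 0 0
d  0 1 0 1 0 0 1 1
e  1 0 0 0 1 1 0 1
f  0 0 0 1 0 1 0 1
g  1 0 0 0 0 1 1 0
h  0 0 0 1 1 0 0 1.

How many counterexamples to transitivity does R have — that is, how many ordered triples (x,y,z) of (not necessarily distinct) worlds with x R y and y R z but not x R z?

Enumerating: (a,c,b), (a,c,d), (a,c,e), (a,f,d), (a,f,h), (b,f,d), (b,f,h), (b,g,a), (c,b,g), (c,d,g), (c,d,h), (c,e,a), … and 19 more.
Total: 31.

31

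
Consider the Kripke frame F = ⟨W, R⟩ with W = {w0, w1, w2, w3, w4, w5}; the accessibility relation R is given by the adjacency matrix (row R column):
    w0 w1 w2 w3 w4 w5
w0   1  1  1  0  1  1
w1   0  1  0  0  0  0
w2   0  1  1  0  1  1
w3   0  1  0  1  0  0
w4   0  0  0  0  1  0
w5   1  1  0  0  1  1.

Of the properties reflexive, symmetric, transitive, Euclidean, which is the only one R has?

Reflexive: yes — every world is R-related to itself.
Symmetric: no — w0 R w1 but not w1 R w0.
Transitive: no — w2 R w5 and w5 R w0, but not w2 R w0.
Euclidean: no — w0 R w1 and w0 R w2, but not w1 R w2.
Only reflexive holds.

reflexive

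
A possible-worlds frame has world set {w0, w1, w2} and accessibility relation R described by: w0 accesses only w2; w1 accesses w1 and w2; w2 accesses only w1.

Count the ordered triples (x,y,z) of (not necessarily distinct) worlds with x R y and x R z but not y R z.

Enumerating: (w0,w2,w2), (w1,w2,w2).

2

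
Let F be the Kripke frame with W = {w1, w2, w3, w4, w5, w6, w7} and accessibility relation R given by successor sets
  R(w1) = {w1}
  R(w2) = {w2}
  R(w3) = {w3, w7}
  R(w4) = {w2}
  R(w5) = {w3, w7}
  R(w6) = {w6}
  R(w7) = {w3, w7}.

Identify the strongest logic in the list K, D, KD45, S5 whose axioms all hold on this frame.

KD45

Serial (axiom D): yes — every world has a successor (e.g. w1 R w1).
Euclidean (axiom 5): yes — any two successors of a common world are R-related.
Transitive (axiom 4): yes — every two-step R-path is closed by a direct edge.
Reflexive (axiom T): no — w4 is not related to itself.
So F validates K, D, KD45; S5 would additionally require R to be reflexive. The strongest is KD45.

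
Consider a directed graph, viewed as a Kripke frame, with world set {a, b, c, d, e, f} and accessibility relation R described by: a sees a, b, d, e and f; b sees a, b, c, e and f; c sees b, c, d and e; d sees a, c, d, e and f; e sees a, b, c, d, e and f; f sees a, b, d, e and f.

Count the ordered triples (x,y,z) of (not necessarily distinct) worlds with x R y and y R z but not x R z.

20

Enumerating: (a,b,c), (a,d,c), (a,e,c), (b,a,d), (b,c,d), (b,e,d), (b,f,d), (c,b,a), (c,b,f), (c,d,a), (c,d,f), (c,e,a), … and 8 more.
Total: 20.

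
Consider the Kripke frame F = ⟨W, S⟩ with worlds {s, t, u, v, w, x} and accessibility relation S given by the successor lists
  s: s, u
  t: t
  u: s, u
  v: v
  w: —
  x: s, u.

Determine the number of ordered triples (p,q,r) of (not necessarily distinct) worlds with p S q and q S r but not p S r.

S is transitive; there are no such tuples.

0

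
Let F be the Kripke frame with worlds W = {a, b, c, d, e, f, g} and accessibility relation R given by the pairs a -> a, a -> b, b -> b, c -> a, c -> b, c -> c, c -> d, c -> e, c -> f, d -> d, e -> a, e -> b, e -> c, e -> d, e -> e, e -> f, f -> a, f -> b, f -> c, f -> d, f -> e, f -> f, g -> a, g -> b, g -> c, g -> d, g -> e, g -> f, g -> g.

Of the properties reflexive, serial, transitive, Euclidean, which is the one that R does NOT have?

Euclidean

Reflexive: yes — every world is R-related to itself.
Serial: yes — every world has a successor (e.g. a R a).
Transitive: yes — every two-step R-path is closed by a direct edge.
Euclidean: no — c R a and c R d, but not a R d.
Only Euclidean fails.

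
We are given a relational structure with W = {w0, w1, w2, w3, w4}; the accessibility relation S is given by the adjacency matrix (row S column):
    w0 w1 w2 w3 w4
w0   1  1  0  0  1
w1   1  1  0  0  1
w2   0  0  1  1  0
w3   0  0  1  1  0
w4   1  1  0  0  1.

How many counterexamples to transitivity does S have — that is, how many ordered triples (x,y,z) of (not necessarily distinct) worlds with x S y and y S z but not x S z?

S is transitive; there are no such tuples.

0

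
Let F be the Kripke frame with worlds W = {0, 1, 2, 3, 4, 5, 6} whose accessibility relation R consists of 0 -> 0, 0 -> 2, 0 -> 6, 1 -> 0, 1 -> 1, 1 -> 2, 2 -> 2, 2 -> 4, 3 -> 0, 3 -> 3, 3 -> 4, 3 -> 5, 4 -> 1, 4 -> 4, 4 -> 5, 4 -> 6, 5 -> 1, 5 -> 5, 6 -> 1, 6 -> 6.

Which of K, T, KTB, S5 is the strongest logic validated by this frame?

Reflexive (axiom T): yes — every world is R-related to itself.
Symmetric (axiom B): no — 0 R 2 but not 2 R 0.
Euclidean (axiom 5): no — 0 R 2 and 0 R 6, but not 2 R 6.
So F validates K, T; KTB would additionally require R to be symmetric. The strongest is T.

T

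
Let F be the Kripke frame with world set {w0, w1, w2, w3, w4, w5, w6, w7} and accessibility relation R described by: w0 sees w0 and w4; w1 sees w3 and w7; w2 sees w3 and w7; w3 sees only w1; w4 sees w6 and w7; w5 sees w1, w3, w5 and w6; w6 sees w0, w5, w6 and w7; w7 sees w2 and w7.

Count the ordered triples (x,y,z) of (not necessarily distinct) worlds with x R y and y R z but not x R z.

Enumerating: (w0,w4,w6), (w0,w4,w7), (w1,w3,w1), (w1,w7,w2), (w2,w3,w1), (w2,w7,w2), (w3,w1,w3), (w3,w1,w7), (w4,w6,w0), (w4,w6,w5), (w4,w7,w2), (w5,w1,w7), … and 7 more.
Total: 19.

19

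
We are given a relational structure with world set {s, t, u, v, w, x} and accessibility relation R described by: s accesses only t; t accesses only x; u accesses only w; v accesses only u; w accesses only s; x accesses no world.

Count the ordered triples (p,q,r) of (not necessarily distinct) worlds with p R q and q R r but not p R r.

Enumerating: (s,t,x), (u,w,s), (v,u,w), (w,s,t).

4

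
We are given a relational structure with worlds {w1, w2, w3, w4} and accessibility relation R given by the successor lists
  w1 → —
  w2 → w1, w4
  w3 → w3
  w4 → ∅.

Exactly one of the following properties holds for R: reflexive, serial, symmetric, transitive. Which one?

transitive

Reflexive: no — w1 is not related to itself.
Serial: no — w1 has no R-successor.
Symmetric: no — w2 R w1 but not w1 R w2.
Transitive: yes — every two-step R-path is closed by a direct edge.
Only transitive holds.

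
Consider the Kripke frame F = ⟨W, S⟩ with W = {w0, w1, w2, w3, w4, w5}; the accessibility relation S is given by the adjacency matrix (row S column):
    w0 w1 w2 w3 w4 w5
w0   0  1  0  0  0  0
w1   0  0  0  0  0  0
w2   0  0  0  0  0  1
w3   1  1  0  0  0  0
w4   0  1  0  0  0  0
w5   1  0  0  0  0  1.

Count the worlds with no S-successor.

Enumerating: w1.

1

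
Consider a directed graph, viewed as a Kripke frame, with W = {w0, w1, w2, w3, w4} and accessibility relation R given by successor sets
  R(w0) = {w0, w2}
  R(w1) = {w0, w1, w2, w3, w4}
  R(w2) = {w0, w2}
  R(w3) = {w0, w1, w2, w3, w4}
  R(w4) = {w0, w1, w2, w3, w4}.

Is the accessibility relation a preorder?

Yes

Reflexive: yes — every world is R-related to itself.
Transitive: yes — every two-step R-path is closed by a direct edge.
So R is a preorder.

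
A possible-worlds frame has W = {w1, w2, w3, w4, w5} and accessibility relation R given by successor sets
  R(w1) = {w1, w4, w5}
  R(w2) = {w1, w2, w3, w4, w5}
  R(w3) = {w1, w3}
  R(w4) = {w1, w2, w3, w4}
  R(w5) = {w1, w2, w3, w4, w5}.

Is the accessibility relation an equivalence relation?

No

Reflexive: yes — every world is R-related to itself.
Symmetric: no — w2 R w1 but not w1 R w2.
Transitive: no — w1 R w4 and w4 R w2, but not w1 R w2.
So R is not an equivalence relation.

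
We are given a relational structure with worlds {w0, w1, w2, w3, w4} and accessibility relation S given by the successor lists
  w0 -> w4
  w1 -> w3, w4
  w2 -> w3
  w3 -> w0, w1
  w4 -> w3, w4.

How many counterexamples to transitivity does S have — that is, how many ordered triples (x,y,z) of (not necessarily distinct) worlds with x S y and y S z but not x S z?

10

Enumerating: (w0,w4,w3), (w1,w3,w0), (w1,w3,w1), (w2,w3,w0), (w2,w3,w1), (w3,w0,w4), (w3,w1,w3), (w3,w1,w4), (w4,w3,w0), (w4,w3,w1).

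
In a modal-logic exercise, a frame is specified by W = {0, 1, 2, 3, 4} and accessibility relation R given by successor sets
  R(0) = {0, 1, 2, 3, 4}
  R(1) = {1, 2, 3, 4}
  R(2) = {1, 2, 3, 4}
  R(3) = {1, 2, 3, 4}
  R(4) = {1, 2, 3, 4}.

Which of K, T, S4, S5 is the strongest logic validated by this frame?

S4

Reflexive (axiom T): yes — every world is R-related to itself.
Transitive (axiom 4): yes — every two-step R-path is closed by a direct edge.
Euclidean (axiom 5): no — 0 R 1 and 0 R 0, but not 1 R 0.
So F validates K, T, S4; S5 would additionally require R to be Euclidean. The strongest is S4.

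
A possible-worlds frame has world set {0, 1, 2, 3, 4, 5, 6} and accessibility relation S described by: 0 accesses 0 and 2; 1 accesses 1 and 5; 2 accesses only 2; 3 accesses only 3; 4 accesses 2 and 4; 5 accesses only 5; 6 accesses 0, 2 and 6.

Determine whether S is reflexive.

Yes

Reflexive: yes — every world is S-related to itself.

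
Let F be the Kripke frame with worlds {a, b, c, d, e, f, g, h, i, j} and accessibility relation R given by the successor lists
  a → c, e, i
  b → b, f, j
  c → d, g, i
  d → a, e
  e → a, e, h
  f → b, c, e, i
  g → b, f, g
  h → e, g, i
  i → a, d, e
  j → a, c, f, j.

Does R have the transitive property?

Transitive: no — a R c and c R d, but not a R d.

No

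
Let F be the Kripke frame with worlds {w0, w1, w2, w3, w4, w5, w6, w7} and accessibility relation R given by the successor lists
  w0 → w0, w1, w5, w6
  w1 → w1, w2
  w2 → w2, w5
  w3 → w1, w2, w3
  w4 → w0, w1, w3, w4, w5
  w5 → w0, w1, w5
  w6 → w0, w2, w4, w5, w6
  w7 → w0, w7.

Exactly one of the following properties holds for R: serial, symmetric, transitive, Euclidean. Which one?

Serial: yes — every world has a successor (e.g. w0 R w0).
Symmetric: no — w0 R w1 but not w1 R w0.
Transitive: no — w0 R w1 and w1 R w2, but not w0 R w2.
Euclidean: no — w0 R w1 and w0 R w5, but not w1 R w5.
Only serial holds.

serial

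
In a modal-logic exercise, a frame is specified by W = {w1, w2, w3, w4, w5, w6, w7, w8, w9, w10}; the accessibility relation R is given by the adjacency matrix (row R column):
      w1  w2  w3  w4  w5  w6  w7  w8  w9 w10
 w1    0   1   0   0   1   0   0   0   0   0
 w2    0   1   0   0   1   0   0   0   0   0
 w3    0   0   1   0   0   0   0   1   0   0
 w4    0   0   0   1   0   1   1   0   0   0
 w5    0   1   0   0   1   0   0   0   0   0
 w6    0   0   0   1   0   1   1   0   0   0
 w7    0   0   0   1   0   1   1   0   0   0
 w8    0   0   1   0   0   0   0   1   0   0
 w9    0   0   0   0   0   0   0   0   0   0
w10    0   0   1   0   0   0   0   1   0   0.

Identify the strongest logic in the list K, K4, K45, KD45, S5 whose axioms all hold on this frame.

Transitive (axiom 4): yes — every two-step R-path is closed by a direct edge.
Euclidean (axiom 5): yes — any two successors of a common world are R-related.
Serial (axiom D): no — w9 has no R-successor.
Reflexive (axiom T): no — w1 is not related to itself.
So F validates K, K4, K45; KD45 would additionally require R to be serial. The strongest is K45.

K45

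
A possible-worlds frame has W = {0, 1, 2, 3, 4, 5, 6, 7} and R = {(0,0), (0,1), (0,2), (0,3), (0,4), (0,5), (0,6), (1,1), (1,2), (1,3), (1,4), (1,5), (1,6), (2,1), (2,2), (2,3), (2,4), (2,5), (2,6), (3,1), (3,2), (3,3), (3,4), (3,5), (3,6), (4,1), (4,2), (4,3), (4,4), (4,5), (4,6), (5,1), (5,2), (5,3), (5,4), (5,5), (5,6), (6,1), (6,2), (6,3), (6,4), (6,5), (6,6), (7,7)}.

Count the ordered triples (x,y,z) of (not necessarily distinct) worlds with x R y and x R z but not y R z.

6

Enumerating: (0,1,0), (0,2,0), (0,3,0), (0,4,0), (0,5,0), (0,6,0).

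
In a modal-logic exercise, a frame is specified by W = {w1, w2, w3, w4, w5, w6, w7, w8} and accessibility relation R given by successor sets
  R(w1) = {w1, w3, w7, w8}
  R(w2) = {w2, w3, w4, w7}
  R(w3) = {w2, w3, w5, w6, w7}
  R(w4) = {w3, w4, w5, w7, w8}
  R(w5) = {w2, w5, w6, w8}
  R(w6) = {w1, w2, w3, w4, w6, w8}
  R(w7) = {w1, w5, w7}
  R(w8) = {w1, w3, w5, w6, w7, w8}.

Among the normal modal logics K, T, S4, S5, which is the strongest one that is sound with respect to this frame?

Reflexive (axiom T): yes — every world is R-related to itself.
Transitive (axiom 4): no — w1 R w3 and w3 R w2, but not w1 R w2.
Euclidean (axiom 5): no — w1 R w3 and w1 R w8, but not w3 R w8.
So F validates K, T; S4 would additionally require R to be transitive. The strongest is T.

T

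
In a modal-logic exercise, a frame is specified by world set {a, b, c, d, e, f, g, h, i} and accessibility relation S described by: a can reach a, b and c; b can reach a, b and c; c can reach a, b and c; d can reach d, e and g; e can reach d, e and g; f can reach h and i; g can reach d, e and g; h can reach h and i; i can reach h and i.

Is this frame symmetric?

No

Symmetric: no — f S h but not h S f.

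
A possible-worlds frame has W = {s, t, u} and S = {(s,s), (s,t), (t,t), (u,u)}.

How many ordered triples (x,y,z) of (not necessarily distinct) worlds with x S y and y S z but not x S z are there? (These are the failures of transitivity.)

S is transitive; there are no such tuples.

0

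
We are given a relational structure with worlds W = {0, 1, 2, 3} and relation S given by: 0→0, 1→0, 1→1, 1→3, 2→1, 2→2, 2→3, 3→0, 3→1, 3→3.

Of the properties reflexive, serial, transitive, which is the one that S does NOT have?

Reflexive: yes — every world is S-related to itself.
Serial: yes — every world has a successor (e.g. 0 S 0).
Transitive: no — 2 S 1 and 1 S 0, but not 2 S 0.
Only transitive fails.

transitive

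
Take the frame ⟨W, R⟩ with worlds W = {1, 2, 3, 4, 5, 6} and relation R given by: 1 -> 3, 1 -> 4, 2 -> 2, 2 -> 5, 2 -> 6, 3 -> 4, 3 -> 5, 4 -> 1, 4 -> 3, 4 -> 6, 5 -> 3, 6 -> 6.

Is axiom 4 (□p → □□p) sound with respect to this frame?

Axiom 4 corresponds to the accessibility relation being transitive.
Transitive: no — 1 R 3 and 3 R 5, but not 1 R 5.

No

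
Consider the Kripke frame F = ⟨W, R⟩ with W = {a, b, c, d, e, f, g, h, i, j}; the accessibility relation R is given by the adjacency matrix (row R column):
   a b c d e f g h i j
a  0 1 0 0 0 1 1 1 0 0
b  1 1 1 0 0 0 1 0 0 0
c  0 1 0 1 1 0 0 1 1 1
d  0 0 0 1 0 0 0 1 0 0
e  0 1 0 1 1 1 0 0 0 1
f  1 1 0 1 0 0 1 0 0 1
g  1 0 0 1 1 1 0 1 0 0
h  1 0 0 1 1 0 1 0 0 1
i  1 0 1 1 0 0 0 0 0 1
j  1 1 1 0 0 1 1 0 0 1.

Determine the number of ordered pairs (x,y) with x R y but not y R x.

20

Enumerating: (b,g), (c,d), (c,e), (c,h), (e,b), (e,d), (e,f), (e,j), (f,b), (f,d), (g,d), (g,e), … and 8 more.
Total: 20.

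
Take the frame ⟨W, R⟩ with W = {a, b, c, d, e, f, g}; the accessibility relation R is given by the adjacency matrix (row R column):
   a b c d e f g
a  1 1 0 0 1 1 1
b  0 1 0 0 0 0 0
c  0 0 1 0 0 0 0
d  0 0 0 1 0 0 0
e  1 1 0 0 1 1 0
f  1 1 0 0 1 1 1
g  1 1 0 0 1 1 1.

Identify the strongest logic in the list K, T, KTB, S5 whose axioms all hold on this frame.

T

Reflexive (axiom T): yes — every world is R-related to itself.
Symmetric (axiom B): no — a R b but not b R a.
Euclidean (axiom 5): no — a R b and a R e, but not b R e.
So F validates K, T; KTB would additionally require R to be symmetric. The strongest is T.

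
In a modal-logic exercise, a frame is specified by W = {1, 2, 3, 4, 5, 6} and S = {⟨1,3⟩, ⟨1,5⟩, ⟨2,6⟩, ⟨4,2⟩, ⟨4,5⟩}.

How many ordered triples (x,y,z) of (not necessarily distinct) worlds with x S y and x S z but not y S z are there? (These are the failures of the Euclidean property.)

Enumerating: (1,3,3), (1,3,5), (1,5,3), (1,5,5), (2,6,6), (4,2,2), (4,2,5), (4,5,2), (4,5,5).

9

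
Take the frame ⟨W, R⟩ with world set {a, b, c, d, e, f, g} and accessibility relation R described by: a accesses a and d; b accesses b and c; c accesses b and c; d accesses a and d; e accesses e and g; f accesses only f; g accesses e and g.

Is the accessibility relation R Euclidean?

Yes

Euclidean: yes — any two successors of a common world are R-related.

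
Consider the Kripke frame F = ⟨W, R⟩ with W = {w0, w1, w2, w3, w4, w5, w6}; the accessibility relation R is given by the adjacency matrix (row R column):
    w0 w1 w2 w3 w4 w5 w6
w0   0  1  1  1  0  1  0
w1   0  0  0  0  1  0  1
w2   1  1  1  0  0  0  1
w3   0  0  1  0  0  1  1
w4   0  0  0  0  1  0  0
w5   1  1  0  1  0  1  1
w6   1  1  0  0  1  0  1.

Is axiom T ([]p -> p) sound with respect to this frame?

No

By correspondence theory, T is valid on a frame iff R is reflexive.
Reflexive: no — w0 is not related to itself.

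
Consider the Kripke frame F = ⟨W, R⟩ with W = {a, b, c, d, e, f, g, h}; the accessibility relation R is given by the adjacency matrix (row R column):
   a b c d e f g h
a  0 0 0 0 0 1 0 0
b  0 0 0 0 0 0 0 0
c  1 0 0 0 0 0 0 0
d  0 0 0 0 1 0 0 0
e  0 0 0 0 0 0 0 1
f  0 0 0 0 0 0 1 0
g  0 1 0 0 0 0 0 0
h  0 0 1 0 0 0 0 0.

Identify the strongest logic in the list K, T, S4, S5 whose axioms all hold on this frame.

K

Reflexive (axiom T): no — a is not related to itself.
Transitive (axiom 4): no — a R f and f R g, but not a R g.
Euclidean (axiom 5): no — a R f and a R f, but not f R f.
So F validates K; T would additionally require R to be reflexive. The strongest is K.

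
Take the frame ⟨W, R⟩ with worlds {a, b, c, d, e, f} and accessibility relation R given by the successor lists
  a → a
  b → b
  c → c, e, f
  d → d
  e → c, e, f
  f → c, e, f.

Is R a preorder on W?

Reflexive: yes — every world is R-related to itself.
Transitive: yes — every two-step R-path is closed by a direct edge.
So R is a preorder.

Yes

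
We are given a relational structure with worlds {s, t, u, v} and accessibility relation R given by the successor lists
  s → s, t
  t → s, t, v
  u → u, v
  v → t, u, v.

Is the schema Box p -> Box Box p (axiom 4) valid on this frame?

No

The schema 4 characterises exactly the transitive frames.
Transitive: no — s R t and t R v, but not s R v.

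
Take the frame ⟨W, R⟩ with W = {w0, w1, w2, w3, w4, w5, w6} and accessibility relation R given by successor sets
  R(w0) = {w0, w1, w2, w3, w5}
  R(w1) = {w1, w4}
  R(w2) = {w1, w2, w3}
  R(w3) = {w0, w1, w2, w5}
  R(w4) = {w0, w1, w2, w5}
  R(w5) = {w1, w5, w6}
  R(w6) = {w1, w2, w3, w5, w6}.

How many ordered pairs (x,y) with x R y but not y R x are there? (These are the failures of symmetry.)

13

Enumerating: (w0,w1), (w0,w2), (w0,w5), (w2,w1), (w3,w1), (w3,w5), (w4,w0), (w4,w2), (w4,w5), (w5,w1), (w6,w1), (w6,w2), (w6,w3).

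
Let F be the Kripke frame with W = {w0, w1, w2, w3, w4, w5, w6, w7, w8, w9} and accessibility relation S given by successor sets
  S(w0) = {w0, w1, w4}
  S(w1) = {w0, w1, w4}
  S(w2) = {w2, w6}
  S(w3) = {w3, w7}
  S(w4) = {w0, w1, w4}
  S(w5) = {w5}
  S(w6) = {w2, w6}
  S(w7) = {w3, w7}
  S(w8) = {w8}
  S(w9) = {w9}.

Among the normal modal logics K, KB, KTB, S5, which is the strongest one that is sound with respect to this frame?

Symmetric (axiom B): yes — every pair in S has its reverse in S.
Reflexive (axiom T): yes — every world is S-related to itself.
Euclidean (axiom 5): yes — any two successors of a common world are S-related.
So F validates K, KB, KTB, S5. The strongest is S5.

S5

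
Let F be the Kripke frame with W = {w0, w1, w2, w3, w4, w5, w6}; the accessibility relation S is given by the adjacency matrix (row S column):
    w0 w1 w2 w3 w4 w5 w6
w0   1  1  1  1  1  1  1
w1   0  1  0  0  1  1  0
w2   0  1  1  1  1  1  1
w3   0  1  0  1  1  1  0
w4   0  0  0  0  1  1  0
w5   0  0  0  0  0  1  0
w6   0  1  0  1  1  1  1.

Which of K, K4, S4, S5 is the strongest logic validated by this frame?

S4

Transitive (axiom 4): yes — every two-step S-path is closed by a direct edge.
Reflexive (axiom T): yes — every world is S-related to itself.
Euclidean (axiom 5): no — w0 S w1 and w0 S w2, but not w1 S w2.
So F validates K, K4, S4; S5 would additionally require S to be Euclidean. The strongest is S4.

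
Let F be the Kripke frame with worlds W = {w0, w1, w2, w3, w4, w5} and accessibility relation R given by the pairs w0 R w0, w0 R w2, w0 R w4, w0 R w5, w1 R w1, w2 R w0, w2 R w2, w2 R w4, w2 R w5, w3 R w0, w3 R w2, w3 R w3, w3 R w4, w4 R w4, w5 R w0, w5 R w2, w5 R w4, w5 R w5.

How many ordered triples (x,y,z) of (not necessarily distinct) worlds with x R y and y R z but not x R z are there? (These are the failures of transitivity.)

Enumerating: (w3,w0,w5), (w3,w2,w5).

2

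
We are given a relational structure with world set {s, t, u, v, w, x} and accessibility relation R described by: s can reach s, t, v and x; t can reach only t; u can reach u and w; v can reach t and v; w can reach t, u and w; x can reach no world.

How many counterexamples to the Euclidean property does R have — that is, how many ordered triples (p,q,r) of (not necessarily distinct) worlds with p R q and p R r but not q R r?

Enumerating: (s,t,s), (s,t,v), (s,t,x), (s,v,s), (s,v,x), (s,x,s), (s,x,t), (s,x,v), (s,x,x), (v,t,v), (w,t,u), (w,t,w), (w,u,t).

13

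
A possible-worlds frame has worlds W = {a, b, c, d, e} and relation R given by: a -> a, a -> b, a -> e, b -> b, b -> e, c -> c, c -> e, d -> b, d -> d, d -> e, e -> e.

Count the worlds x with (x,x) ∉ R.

0

R is reflexive; there are no such worlds.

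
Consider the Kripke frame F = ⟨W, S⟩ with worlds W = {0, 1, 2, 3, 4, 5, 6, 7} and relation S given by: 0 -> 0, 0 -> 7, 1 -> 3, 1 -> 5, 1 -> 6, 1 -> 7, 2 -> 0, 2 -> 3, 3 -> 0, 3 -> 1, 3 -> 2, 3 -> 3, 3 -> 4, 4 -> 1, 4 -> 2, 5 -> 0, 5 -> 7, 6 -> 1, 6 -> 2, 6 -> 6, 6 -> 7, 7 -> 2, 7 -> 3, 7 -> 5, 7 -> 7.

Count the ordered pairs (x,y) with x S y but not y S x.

Enumerating: (0,7), (1,5), (1,7), (2,0), (3,0), (3,4), (4,1), (4,2), (5,0), (6,2), (6,7), (7,2), (7,3).

13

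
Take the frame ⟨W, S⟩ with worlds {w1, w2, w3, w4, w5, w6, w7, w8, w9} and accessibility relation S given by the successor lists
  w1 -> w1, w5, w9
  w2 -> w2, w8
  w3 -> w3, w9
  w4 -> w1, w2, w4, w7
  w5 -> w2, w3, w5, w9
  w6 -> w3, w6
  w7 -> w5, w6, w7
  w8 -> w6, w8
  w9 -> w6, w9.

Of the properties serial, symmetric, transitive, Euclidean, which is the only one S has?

Serial: yes — every world has a successor (e.g. w1 S w1).
Symmetric: no — w1 S w5 but not w5 S w1.
Transitive: no — w1 S w5 and w5 S w2, but not w1 S w2.
Euclidean: no — w1 S w9 and w1 S w5, but not w9 S w5.
Only serial holds.

serial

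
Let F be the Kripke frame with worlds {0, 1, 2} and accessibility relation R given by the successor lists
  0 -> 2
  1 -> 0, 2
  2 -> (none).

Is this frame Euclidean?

No

Euclidean: no — 1 R 2 and 1 R 0, but not 2 R 0.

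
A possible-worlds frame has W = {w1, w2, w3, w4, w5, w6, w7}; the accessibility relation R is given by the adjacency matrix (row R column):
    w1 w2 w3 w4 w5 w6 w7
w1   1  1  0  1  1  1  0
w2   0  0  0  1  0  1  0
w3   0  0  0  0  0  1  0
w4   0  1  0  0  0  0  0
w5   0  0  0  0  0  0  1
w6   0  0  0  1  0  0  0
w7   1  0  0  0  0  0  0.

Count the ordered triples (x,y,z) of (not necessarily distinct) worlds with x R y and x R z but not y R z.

23

Enumerating: (w1,w2,w1), (w1,w2,w2), (w1,w2,w5), (w1,w4,w1), (w1,w4,w4), (w1,w4,w5), (w1,w4,w6), (w1,w5,w1), (w1,w5,w2), (w1,w5,w4), (w1,w5,w5), (w1,w5,w6), … and 11 more.
Total: 23.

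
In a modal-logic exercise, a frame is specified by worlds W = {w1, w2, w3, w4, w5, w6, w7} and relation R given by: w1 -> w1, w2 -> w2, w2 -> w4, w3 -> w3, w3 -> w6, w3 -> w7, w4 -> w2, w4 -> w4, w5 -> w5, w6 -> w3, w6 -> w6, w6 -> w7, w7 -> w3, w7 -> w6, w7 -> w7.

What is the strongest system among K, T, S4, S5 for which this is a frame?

Reflexive (axiom T): yes — every world is R-related to itself.
Transitive (axiom 4): yes — every two-step R-path is closed by a direct edge.
Euclidean (axiom 5): yes — any two successors of a common world are R-related.
So F validates K, T, S4, S5. The strongest is S5.

S5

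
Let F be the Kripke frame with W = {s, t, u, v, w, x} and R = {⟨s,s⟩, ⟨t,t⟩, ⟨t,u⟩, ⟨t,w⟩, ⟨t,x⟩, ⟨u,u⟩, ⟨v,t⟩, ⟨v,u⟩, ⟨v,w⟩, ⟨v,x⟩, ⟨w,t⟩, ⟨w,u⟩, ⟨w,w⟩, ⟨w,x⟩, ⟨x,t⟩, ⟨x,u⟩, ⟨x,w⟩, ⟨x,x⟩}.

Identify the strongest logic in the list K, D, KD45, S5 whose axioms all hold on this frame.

D

Serial (axiom D): yes — every world has a successor (e.g. s R s).
Euclidean (axiom 5): no — t R u and t R w, but not u R w.
Transitive (axiom 4): yes — every two-step R-path is closed by a direct edge.
Reflexive (axiom T): no — v is not related to itself.
So F validates K, D; KD45 would additionally require R to be Euclidean. The strongest is D.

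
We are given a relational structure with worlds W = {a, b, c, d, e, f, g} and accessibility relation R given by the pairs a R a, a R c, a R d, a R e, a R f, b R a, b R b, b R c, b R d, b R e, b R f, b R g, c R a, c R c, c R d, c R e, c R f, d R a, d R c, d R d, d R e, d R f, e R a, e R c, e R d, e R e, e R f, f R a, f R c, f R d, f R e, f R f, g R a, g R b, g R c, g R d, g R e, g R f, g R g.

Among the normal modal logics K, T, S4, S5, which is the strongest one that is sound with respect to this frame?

Reflexive (axiom T): yes — every world is R-related to itself.
Transitive (axiom 4): yes — every two-step R-path is closed by a direct edge.
Euclidean (axiom 5): no — b R a and b R g, but not a R g.
So F validates K, T, S4; S5 would additionally require R to be Euclidean. The strongest is S4.

S4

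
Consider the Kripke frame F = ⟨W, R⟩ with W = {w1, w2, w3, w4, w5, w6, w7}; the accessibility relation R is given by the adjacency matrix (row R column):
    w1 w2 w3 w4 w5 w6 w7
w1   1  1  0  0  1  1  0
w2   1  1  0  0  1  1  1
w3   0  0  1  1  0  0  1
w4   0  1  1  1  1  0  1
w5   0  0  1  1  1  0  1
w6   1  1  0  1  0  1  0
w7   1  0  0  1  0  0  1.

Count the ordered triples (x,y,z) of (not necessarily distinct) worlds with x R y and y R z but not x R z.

29

Enumerating: (w1,w2,w7), (w1,w5,w3), (w1,w5,w4), (w1,w5,w7), (w1,w6,w4), (w2,w5,w3), (w2,w5,w4), (w2,w6,w4), (w2,w7,w4), (w3,w4,w2), (w3,w4,w5), (w3,w7,w1), … and 17 more.
Total: 29.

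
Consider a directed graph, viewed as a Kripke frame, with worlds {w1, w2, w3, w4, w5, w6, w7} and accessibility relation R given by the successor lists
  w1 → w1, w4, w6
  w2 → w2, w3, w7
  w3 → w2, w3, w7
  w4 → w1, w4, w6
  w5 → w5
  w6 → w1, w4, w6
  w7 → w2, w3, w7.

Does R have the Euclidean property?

Yes

Euclidean: yes — any two successors of a common world are R-related.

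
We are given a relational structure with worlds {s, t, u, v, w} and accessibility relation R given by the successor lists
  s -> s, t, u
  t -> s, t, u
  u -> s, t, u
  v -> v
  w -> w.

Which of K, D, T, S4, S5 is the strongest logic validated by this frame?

S5

Serial (axiom D): yes — every world has a successor (e.g. s R s).
Reflexive (axiom T): yes — every world is R-related to itself.
Transitive (axiom 4): yes — every two-step R-path is closed by a direct edge.
Euclidean (axiom 5): yes — any two successors of a common world are R-related.
So F validates K, D, T, S4, S5. The strongest is S5.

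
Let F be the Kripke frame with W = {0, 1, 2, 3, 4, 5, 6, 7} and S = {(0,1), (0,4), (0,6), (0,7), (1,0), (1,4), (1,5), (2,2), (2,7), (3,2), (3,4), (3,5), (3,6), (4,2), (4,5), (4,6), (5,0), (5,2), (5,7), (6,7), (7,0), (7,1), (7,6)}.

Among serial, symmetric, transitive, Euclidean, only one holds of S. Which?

serial

Serial: yes — every world has a successor (e.g. 0 S 1).
Symmetric: no — 0 S 4 but not 4 S 0.
Transitive: no — 0 S 1 and 1 S 5, but not 0 S 5.
Euclidean: no — 0 S 1 and 0 S 6, but not 1 S 6.
Only serial holds.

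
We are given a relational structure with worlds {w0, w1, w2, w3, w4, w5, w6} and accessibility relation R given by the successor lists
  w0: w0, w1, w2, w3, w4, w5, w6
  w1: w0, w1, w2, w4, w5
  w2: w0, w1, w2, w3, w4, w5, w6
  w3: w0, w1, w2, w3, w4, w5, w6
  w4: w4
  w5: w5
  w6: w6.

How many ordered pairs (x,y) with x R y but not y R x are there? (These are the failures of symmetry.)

12

Enumerating: (w0,w4), (w0,w5), (w0,w6), (w1,w4), (w1,w5), (w2,w4), (w2,w5), (w2,w6), (w3,w1), (w3,w4), (w3,w5), (w3,w6).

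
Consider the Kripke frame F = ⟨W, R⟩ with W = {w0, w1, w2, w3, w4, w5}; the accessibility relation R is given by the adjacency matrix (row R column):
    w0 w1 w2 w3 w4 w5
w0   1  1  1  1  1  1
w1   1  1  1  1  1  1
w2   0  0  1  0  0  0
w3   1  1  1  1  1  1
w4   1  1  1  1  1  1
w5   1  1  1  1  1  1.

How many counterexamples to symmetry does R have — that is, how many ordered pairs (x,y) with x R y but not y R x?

Enumerating: (w0,w2), (w1,w2), (w3,w2), (w4,w2), (w5,w2).

5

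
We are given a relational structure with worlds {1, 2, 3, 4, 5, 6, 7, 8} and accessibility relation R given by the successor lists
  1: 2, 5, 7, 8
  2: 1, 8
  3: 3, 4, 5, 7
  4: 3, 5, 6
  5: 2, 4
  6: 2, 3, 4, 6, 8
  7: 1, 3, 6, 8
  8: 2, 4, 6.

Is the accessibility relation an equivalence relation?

No

Reflexive: no — 1 is not related to itself.
Symmetric: no — 1 R 5 but not 5 R 1.
Transitive: no — 1 R 5 and 5 R 4, but not 1 R 4.
So R is not an equivalence relation.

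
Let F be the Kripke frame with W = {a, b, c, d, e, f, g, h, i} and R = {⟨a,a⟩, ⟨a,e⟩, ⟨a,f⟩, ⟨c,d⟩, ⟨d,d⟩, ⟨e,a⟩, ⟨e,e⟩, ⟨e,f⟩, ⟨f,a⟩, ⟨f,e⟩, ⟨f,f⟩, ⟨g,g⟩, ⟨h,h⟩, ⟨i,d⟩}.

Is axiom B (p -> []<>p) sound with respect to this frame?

No

By correspondence theory, B is valid on a frame iff R is symmetric.
Symmetric: no — c R d but not d R c.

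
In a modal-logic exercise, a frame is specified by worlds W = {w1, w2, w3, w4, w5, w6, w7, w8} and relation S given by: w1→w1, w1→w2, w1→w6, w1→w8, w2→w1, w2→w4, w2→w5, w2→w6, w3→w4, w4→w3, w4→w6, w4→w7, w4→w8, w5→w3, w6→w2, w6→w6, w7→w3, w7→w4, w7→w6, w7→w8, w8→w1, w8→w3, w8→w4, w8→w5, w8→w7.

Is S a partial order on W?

Reflexive: no — w2 is not related to itself.
Transitive: no — w1 S w2 and w2 S w4, but not w1 S w4.
Antisymmetric: no — w1 S w2 and w2 S w1 with w1 ≠ w2.
So S is not a partial order.

No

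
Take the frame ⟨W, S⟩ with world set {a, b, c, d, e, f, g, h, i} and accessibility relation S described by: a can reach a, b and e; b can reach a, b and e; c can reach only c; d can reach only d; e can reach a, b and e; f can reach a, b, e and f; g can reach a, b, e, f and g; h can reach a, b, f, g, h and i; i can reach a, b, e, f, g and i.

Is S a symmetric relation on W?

No

Symmetric: no — f S a but not a S f.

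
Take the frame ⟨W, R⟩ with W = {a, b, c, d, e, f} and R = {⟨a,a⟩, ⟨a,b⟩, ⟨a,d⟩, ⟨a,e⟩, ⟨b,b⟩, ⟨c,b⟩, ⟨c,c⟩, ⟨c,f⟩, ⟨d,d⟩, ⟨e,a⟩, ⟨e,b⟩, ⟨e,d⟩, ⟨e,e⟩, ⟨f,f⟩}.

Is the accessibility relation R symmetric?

Symmetric: no — a R b but not b R a.

No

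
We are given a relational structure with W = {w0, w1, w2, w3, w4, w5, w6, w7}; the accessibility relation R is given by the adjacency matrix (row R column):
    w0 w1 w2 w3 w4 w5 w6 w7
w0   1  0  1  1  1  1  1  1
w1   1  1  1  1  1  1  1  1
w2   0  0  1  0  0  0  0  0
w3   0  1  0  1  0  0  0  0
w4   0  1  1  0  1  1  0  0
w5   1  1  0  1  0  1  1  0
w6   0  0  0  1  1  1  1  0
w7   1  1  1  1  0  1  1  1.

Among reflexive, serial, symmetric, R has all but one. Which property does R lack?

symmetric

Reflexive: yes — every world is R-related to itself.
Serial: yes — every world has a successor (e.g. w0 R w0).
Symmetric: no — w0 R w2 but not w2 R w0.
Only symmetric fails.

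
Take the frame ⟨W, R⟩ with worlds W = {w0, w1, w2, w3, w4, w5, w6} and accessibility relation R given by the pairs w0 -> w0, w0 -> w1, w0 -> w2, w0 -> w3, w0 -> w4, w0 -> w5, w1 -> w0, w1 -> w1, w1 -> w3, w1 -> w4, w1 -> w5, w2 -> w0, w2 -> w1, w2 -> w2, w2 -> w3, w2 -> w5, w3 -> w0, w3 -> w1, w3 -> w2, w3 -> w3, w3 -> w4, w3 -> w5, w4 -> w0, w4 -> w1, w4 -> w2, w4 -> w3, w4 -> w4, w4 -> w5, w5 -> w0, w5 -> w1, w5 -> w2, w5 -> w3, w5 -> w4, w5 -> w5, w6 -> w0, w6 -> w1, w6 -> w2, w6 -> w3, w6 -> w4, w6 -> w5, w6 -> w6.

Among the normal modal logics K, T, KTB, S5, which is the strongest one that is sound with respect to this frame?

Reflexive (axiom T): yes — every world is R-related to itself.
Symmetric (axiom B): no — w2 R w1 but not w1 R w2.
Euclidean (axiom 5): no — w0 R w1 and w0 R w2, but not w1 R w2.
So F validates K, T; KTB would additionally require R to be symmetric. The strongest is T.

T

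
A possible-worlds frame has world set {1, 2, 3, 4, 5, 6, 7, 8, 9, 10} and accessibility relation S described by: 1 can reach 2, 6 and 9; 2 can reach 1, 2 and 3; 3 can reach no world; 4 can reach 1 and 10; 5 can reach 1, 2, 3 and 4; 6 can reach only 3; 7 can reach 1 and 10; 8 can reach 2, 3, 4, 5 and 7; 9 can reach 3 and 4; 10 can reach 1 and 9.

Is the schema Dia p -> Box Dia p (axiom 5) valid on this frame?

No

By correspondence theory, 5 is valid on a frame iff S is Euclidean.
Euclidean: no — 1 S 2 and 1 S 6, but not 2 S 6.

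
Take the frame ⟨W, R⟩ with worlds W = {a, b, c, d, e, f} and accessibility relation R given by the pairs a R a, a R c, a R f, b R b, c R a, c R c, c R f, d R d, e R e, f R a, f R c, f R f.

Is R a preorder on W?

Yes

Reflexive: yes — every world is R-related to itself.
Transitive: yes — every two-step R-path is closed by a direct edge.
So R is a preorder.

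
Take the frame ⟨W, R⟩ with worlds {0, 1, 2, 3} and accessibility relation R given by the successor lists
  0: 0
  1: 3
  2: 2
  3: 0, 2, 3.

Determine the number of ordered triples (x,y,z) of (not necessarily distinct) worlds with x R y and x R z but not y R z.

4

Enumerating: (3,0,2), (3,0,3), (3,2,0), (3,2,3).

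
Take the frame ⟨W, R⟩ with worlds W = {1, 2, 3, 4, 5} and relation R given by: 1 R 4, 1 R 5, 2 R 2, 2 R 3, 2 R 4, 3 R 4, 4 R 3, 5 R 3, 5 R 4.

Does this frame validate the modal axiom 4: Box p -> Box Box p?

The schema 4 characterises exactly the transitive frames.
Transitive: no — 1 R 4 and 4 R 3, but not 1 R 3.

No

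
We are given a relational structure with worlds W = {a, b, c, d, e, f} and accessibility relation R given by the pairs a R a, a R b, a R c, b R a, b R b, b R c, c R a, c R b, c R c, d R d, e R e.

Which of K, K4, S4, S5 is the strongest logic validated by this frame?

Transitive (axiom 4): yes — every two-step R-path is closed by a direct edge.
Reflexive (axiom T): no — f is not related to itself.
Euclidean (axiom 5): yes — any two successors of a common world are R-related.
So F validates K, K4; S4 would additionally require R to be reflexive. The strongest is K4.

K4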